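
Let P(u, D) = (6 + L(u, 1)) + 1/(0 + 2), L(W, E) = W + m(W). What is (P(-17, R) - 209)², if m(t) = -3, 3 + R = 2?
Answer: 198025/4 ≈ 49506.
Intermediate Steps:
R = -1 (R = -3 + 2 = -1)
L(W, E) = -3 + W (L(W, E) = W - 3 = -3 + W)
P(u, D) = 7/2 + u (P(u, D) = (6 + (-3 + u)) + 1/(0 + 2) = (3 + u) + 1/2 = (3 + u) + ½ = 7/2 + u)
(P(-17, R) - 209)² = ((7/2 - 17) - 209)² = (-27/2 - 209)² = (-445/2)² = 198025/4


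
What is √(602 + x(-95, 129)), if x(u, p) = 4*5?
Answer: √622 ≈ 24.940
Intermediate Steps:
x(u, p) = 20
√(602 + x(-95, 129)) = √(602 + 20) = √622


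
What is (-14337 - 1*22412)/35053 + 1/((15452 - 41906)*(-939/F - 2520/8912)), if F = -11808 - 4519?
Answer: -1991127051136690/1899538779519729 ≈ -1.0482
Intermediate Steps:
F = -16327
(-14337 - 1*22412)/35053 + 1/((15452 - 41906)*(-939/F - 2520/8912)) = (-14337 - 1*22412)/35053 + 1/((15452 - 41906)*(-939/(-16327) - 2520/8912)) = (-14337 - 22412)*(1/35053) + 1/((-26454)*(-939*(-1/16327) - 2520*1/8912)) = -36749*1/35053 - 1/(26454*(939/16327 - 315/1114)) = -36749/35053 - 1/(26454*(-4096959/18188278)) = -36749/35053 - 1/26454*(-18188278/4096959) = -36749/35053 + 9094139/54190476693 = -1991127051136690/1899538779519729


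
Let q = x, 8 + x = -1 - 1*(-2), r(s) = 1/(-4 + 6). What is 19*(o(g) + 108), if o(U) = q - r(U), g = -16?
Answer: 3819/2 ≈ 1909.5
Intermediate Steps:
r(s) = ½ (r(s) = 1/2 = ½)
x = -7 (x = -8 + (-1 - 1*(-2)) = -8 + (-1 + 2) = -8 + 1 = -7)
q = -7
o(U) = -15/2 (o(U) = -7 - 1*½ = -7 - ½ = -15/2)
19*(o(g) + 108) = 19*(-15/2 + 108) = 19*(201/2) = 3819/2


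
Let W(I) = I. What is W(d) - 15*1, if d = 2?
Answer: -13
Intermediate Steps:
W(d) - 15*1 = 2 - 15*1 = 2 - 15 = -13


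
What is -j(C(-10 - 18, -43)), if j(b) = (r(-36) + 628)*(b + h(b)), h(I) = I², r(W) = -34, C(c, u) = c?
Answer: -449064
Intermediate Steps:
j(b) = 594*b + 594*b² (j(b) = (-34 + 628)*(b + b²) = 594*(b + b²) = 594*b + 594*b²)
-j(C(-10 - 18, -43)) = -594*(-10 - 18)*(1 + (-10 - 18)) = -594*(-28)*(1 - 28) = -594*(-28)*(-27) = -1*449064 = -449064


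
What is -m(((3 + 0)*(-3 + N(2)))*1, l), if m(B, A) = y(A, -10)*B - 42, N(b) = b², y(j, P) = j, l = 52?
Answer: -114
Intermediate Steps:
m(B, A) = -42 + A*B (m(B, A) = A*B - 42 = -42 + A*B)
-m(((3 + 0)*(-3 + N(2)))*1, l) = -(-42 + 52*(((3 + 0)*(-3 + 2²))*1)) = -(-42 + 52*((3*(-3 + 4))*1)) = -(-42 + 52*((3*1)*1)) = -(-42 + 52*(3*1)) = -(-42 + 52*3) = -(-42 + 156) = -1*114 = -114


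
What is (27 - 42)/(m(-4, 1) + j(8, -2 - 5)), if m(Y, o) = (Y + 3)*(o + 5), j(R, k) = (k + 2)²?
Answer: -15/19 ≈ -0.78947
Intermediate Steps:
j(R, k) = (2 + k)²
m(Y, o) = (3 + Y)*(5 + o)
(27 - 42)/(m(-4, 1) + j(8, -2 - 5)) = (27 - 42)/((15 + 3*1 + 5*(-4) - 4*1) + (2 + (-2 - 5))²) = -15/((15 + 3 - 20 - 4) + (2 - 7)²) = -15/(-6 + (-5)²) = -15/(-6 + 25) = -15/19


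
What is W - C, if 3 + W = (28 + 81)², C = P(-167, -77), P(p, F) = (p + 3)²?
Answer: -15018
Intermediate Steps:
P(p, F) = (3 + p)²
C = 26896 (C = (3 - 167)² = (-164)² = 26896)
W = 11878 (W = -3 + (28 + 81)² = -3 + 109² = -3 + 11881 = 11878)
W - C = 11878 - 1*26896 = 11878 - 26896 = -15018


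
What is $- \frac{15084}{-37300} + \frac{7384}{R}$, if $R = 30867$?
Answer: $\frac{185255257}{287834775} \approx 0.64362$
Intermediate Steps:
$- \frac{15084}{-37300} + \frac{7384}{R} = - \frac{15084}{-37300} + \frac{7384}{30867} = \left(-15084\right) \left(- \frac{1}{37300}\right) + 7384 \cdot \frac{1}{30867} = \frac{3771}{9325} + \frac{7384}{30867} = \frac{185255257}{287834775}$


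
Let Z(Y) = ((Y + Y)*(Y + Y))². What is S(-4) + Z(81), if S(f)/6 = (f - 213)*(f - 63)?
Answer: 688834770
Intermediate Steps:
S(f) = 6*(-213 + f)*(-63 + f) (S(f) = 6*((f - 213)*(f - 63)) = 6*((-213 + f)*(-63 + f)) = 6*(-213 + f)*(-63 + f))
Z(Y) = 16*Y⁴ (Z(Y) = ((2*Y)*(2*Y))² = (4*Y²)² = 16*Y⁴)
S(-4) + Z(81) = (80514 - 1656*(-4) + 6*(-4)²) + 16*81⁴ = (80514 + 6624 + 6*16) + 16*43046721 = (80514 + 6624 + 96) + 688747536 = 87234 + 688747536 = 688834770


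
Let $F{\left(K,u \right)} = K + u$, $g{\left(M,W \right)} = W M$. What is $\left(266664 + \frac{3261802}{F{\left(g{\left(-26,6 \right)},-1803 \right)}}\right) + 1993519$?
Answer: $\frac{4424436695}{1959} \approx 2.2585 \cdot 10^{6}$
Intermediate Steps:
$g{\left(M,W \right)} = M W$
$\left(266664 + \frac{3261802}{F{\left(g{\left(-26,6 \right)},-1803 \right)}}\right) + 1993519 = \left(266664 + \frac{3261802}{\left(-26\right) 6 - 1803}\right) + 1993519 = \left(266664 + \frac{3261802}{-156 - 1803}\right) + 1993519 = \left(266664 + \frac{3261802}{-1959}\right) + 1993519 = \left(266664 + 3261802 \left(- \frac{1}{1959}\right)\right) + 1993519 = \left(266664 - \frac{3261802}{1959}\right) + 1993519 = \frac{519132974}{1959} + 1993519 = \frac{4424436695}{1959}$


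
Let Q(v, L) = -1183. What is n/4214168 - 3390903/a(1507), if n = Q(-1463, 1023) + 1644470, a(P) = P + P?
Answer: -7142441023343/6350751176 ≈ -1124.7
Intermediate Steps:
a(P) = 2*P
n = 1643287 (n = -1183 + 1644470 = 1643287)
n/4214168 - 3390903/a(1507) = 1643287/4214168 - 3390903/(2*1507) = 1643287*(1/4214168) - 3390903/3014 = 1643287/4214168 - 3390903*1/3014 = 1643287/4214168 - 3390903/3014 = -7142441023343/6350751176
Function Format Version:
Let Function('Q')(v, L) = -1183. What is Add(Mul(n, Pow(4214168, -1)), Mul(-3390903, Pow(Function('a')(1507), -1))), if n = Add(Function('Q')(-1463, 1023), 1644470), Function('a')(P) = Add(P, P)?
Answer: Rational(-7142441023343, 6350751176) ≈ -1124.7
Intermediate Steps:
Function('a')(P) = Mul(2, P)
n = 1643287 (n = Add(-1183, 1644470) = 1643287)
Add(Mul(n, Pow(4214168, -1)), Mul(-3390903, Pow(Function('a')(1507), -1))) = Add(Mul(1643287, Pow(4214168, -1)), Mul(-3390903, Pow(Mul(2, 1507), -1))) = Add(Mul(1643287, Rational(1, 4214168)), Mul(-3390903, Pow(3014, -1))) = Add(Rational(1643287, 4214168), Mul(-3390903, Rational(1, 3014))) = Add(Rational(1643287, 4214168), Rational(-3390903, 3014)) = Rational(-7142441023343, 6350751176)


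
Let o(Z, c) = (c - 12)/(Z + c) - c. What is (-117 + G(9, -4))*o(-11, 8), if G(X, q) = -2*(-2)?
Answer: 2260/3 ≈ 753.33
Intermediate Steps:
G(X, q) = 4
o(Z, c) = -c + (-12 + c)/(Z + c) (o(Z, c) = (-12 + c)/(Z + c) - c = -c + (-12 + c)/(Z + c))
(-117 + G(9, -4))*o(-11, 8) = (-117 + 4)*((-12 + 8 - 1*8² - 1*(-11)*8)/(-11 + 8)) = -113*(-12 + 8 - 1*64 + 88)/(-3) = -(-113)*(-12 + 8 - 64 + 88)/3 = -(-113)*20/3 = -113*(-20/3) = 2260/3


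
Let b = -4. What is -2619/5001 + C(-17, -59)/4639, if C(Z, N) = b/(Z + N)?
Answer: -76945426/146931047 ≈ -0.52368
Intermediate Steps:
C(Z, N) = -4/(N + Z) (C(Z, N) = -4/(Z + N) = -4/(N + Z))
-2619/5001 + C(-17, -59)/4639 = -2619/5001 - 4/(-59 - 17)/4639 = -2619*1/5001 - 4/(-76)*(1/4639) = -873/1667 - 4*(-1/76)*(1/4639) = -873/1667 + (1/19)*(1/4639) = -873/1667 + 1/88141 = -76945426/146931047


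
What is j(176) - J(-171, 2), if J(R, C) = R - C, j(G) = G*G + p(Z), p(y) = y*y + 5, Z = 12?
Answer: 31298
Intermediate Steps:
p(y) = 5 + y² (p(y) = y² + 5 = 5 + y²)
j(G) = 149 + G² (j(G) = G*G + (5 + 12²) = G² + (5 + 144) = G² + 149 = 149 + G²)
j(176) - J(-171, 2) = (149 + 176²) - (-171 - 1*2) = (149 + 30976) - (-171 - 2) = 31125 - 1*(-173) = 31125 + 173 = 31298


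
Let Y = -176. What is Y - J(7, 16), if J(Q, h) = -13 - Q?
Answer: -156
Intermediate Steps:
Y - J(7, 16) = -176 - (-13 - 1*7) = -176 - (-13 - 7) = -176 - 1*(-20) = -176 + 20 = -156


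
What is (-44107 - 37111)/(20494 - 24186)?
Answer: 40609/1846 ≈ 21.998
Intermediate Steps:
(-44107 - 37111)/(20494 - 24186) = -81218/(-3692) = -81218*(-1/3692) = 40609/1846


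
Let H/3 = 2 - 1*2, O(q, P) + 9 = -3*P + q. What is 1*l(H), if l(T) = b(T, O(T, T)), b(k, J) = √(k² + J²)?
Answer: 9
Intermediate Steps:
O(q, P) = -9 + q - 3*P (O(q, P) = -9 + (-3*P + q) = -9 + (q - 3*P) = -9 + q - 3*P)
H = 0 (H = 3*(2 - 1*2) = 3*(2 - 2) = 3*0 = 0)
b(k, J) = √(J² + k²)
l(T) = √(T² + (-9 - 2*T)²) (l(T) = √((-9 + T - 3*T)² + T²) = √((-9 - 2*T)² + T²) = √(T² + (-9 - 2*T)²))
1*l(H) = 1*√(0² + (9 + 2*0)²) = 1*√(0 + (9 + 0)²) = 1*√(0 + 9²) = 1*√(0 + 81) = 1*√81 = 1*9 = 9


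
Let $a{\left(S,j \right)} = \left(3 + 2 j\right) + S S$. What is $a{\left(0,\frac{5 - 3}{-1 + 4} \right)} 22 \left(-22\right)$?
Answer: $- \frac{6292}{3} \approx -2097.3$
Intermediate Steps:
$a{\left(S,j \right)} = 3 + S^{2} + 2 j$ ($a{\left(S,j \right)} = \left(3 + 2 j\right) + S^{2} = 3 + S^{2} + 2 j$)
$a{\left(0,\frac{5 - 3}{-1 + 4} \right)} 22 \left(-22\right) = \left(3 + 0^{2} + 2 \frac{5 - 3}{-1 + 4}\right) 22 \left(-22\right) = \left(3 + 0 + 2 \cdot \frac{2}{3}\right) 22 \left(-22\right) = \left(3 + 0 + \frac{4}{3}\right) 22 \left(-22\right) = \frac{13}{3} \cdot 22 \left(-22\right) = \frac{286}{3} \left(-22\right) = - \frac{6292}{3}$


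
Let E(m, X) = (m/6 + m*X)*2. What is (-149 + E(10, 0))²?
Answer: 190969/9 ≈ 21219.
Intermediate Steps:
E(m, X) = m/3 + 2*X*m (E(m, X) = (m/6 + X*m)*2 = m/3 + 2*X*m)
(-149 + E(10, 0))² = (-149 + (⅓)*10*(1 + 6*0))² = (-149 + (⅓)*10*(1 + 0))² = (-149 + (⅓)*10*1)² = (-149 + 10/3)² = (-437/3)² = 190969/9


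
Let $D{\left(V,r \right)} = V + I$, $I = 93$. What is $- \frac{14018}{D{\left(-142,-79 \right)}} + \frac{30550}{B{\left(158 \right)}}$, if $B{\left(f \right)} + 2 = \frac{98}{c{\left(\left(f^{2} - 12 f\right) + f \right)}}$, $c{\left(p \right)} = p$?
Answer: $- \frac{348146636}{23177} \approx -15021.0$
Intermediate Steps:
$D{\left(V,r \right)} = 93 + V$ ($D{\left(V,r \right)} = V + 93 = 93 + V$)
$B{\left(f \right)} = -2 + \frac{98}{f^{2} - 11 f}$ ($B{\left(f \right)} = -2 + \frac{98}{\left(f^{2} - 12 f\right) + f} = -2 + \frac{98}{f^{2} - 11 f}$)
$- \frac{14018}{D{\left(-142,-79 \right)}} + \frac{30550}{B{\left(158 \right)}} = - \frac{14018}{93 - 142} + \frac{30550}{2 \cdot \frac{1}{158} \frac{1}{-11 + 158} \left(49 - 158^{2} + 11 \cdot 158\right)} = - \frac{14018}{-49} + \frac{30550}{2 \cdot \frac{1}{158} \cdot \frac{1}{147} \left(49 - 24964 + 1738\right)} = \left(-14018\right) \left(- \frac{1}{49}\right) + \frac{30550}{2 \cdot \frac{1}{158} \cdot \frac{1}{147} \left(49 - 24964 + 1738\right)} = \frac{14018}{49} + \frac{30550}{2 \cdot \frac{1}{158} \cdot \frac{1}{147} \left(-23177\right)} = \frac{14018}{49} + \frac{30550}{- \frac{473}{237}} = \frac{14018}{49} + 30550 \left(- \frac{237}{473}\right) = \frac{14018}{49} - \frac{7240350}{473} = - \frac{348146636}{23177}$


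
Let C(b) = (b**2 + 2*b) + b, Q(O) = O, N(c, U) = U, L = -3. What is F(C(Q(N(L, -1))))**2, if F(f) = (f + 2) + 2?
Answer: 4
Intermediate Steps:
C(b) = b**2 + 3*b
F(f) = 4 + f (F(f) = (2 + f) + 2 = 4 + f)
F(C(Q(N(L, -1))))**2 = (4 - (3 - 1))**2 = (4 - 1*2)**2 = (4 - 2)**2 = 2**2 = 4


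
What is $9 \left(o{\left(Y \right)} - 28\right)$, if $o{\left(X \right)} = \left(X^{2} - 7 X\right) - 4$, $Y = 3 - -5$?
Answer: $-216$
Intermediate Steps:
$Y = 8$ ($Y = 3 + 5 = 8$)
$o{\left(X \right)} = -4 + X^{2} - 7 X$
$9 \left(o{\left(Y \right)} - 28\right) = 9 \left(\left(-4 + 8^{2} - 56\right) - 28\right) = 9 \left(\left(-4 + 64 - 56\right) - 28\right) = 9 \left(4 - 28\right) = 9 \left(-24\right) = -216$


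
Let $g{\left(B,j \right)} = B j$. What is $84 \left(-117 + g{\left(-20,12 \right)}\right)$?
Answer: $-29988$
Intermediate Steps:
$84 \left(-117 + g{\left(-20,12 \right)}\right) = 84 \left(-117 - 240\right) = 84 \left(-357\right) = -29988$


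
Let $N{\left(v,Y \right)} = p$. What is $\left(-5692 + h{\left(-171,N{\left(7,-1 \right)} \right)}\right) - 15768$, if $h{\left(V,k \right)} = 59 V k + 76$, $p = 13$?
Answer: $-152541$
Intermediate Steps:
$N{\left(v,Y \right)} = 13$
$h{\left(V,k \right)} = 76 + 59 V k$ ($h{\left(V,k \right)} = 59 V k + 76 = 76 + 59 V k$)
$\left(-5692 + h{\left(-171,N{\left(7,-1 \right)} \right)}\right) - 15768 = \left(-5692 + \left(76 + 59 \left(-171\right) 13\right)\right) - 15768 = \left(-5692 + \left(76 - 131157\right)\right) - 15768 = \left(-5692 - 131081\right) - 15768 = -136773 - 15768 = -152541$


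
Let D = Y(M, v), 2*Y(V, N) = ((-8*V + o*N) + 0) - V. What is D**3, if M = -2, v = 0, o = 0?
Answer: 729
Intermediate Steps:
Y(V, N) = -9*V/2 (Y(V, N) = (((-8*V + 0*N) + 0) - V)/2 = (((-8*V + 0) + 0) - V)/2 = ((-8*V + 0) - V)/2 = (-8*V - V)/2 = (-9*V)/2 = -9*V/2)
D = 9 (D = -9/2*(-2) = 9)
D**3 = 9**3 = 729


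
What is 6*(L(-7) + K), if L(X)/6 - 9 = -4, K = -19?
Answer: 66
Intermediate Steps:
L(X) = 30 (L(X) = 54 + 6*(-4) = 54 - 24 = 30)
6*(L(-7) + K) = 6*(30 - 19) = 6*11 = 66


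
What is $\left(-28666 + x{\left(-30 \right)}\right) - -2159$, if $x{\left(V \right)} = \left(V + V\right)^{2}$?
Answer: $-22907$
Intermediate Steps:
$x{\left(V \right)} = 4 V^{2}$ ($x{\left(V \right)} = \left(2 V\right)^{2} = 4 V^{2}$)
$\left(-28666 + x{\left(-30 \right)}\right) - -2159 = \left(-28666 + 4 \left(-30\right)^{2}\right) - -2159 = \left(-28666 + 4 \cdot 900\right) - -2159 = \left(-28666 + 3600\right) + \left(-2142 + 4301\right) = -25066 + 2159 = -22907$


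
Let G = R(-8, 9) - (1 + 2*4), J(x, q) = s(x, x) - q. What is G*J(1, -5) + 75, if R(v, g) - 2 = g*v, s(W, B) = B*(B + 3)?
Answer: -636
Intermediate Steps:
s(W, B) = B*(3 + B)
R(v, g) = 2 + g*v
J(x, q) = -q + x*(3 + x) (J(x, q) = x*(3 + x) - q = -q + x*(3 + x))
G = -79 (G = (2 + 9*(-8)) - (1 + 2*4) = (2 - 72) - (1 + 8) = -70 - 1*9 = -70 - 9 = -79)
G*J(1, -5) + 75 = -79*(-1*(-5) + 1*(3 + 1)) + 75 = -79*(5 + 1*4) + 75 = -79*(5 + 4) + 75 = -79*9 + 75 = -711 + 75 = -636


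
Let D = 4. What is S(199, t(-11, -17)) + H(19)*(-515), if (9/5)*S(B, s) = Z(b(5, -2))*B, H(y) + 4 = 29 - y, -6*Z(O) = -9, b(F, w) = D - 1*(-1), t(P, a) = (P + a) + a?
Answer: -17545/6 ≈ -2924.2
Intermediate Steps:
t(P, a) = P + 2*a
b(F, w) = 5 (b(F, w) = 4 - 1*(-1) = 4 + 1 = 5)
Z(O) = 3/2 (Z(O) = -⅙*(-9) = 3/2)
H(y) = 25 - y (H(y) = -4 + (29 - y) = 25 - y)
S(B, s) = 5*B/6 (S(B, s) = 5*(3*B/2)/9 = 5*B/6)
S(199, t(-11, -17)) + H(19)*(-515) = (⅚)*199 + (25 - 1*19)*(-515) = 995/6 + (25 - 19)*(-515) = 995/6 + 6*(-515) = 995/6 - 3090 = -17545/6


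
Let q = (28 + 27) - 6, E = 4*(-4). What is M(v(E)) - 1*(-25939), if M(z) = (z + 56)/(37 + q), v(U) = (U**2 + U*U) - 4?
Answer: 1115659/43 ≈ 25946.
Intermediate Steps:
E = -16
q = 49 (q = 55 - 6 = 49)
v(U) = -4 + 2*U**2 (v(U) = (U**2 + U**2) - 4 = 2*U**2 - 4 = -4 + 2*U**2)
M(z) = 28/43 + z/86 (M(z) = (z + 56)/(37 + 49) = (56 + z)/86 = (56 + z)*(1/86) = 28/43 + z/86)
M(v(E)) - 1*(-25939) = (28/43 + (-4 + 2*(-16)**2)/86) - 1*(-25939) = (28/43 + (-4 + 2*256)/86) + 25939 = (28/43 + (-4 + 512)/86) + 25939 = (28/43 + (1/86)*508) + 25939 = (28/43 + 254/43) + 25939 = 282/43 + 25939 = 1115659/43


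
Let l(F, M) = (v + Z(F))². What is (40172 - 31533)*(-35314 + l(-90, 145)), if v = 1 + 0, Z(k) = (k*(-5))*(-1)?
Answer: 1436553393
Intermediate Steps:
Z(k) = 5*k (Z(k) = -5*k*(-1) = 5*k)
v = 1
l(F, M) = (1 + 5*F)²
(40172 - 31533)*(-35314 + l(-90, 145)) = (40172 - 31533)*(-35314 + (1 + 5*(-90))²) = 8639*(-35314 + (1 - 450)²) = 8639*(-35314 + (-449)²) = 8639*(-35314 + 201601) = 8639*166287 = 1436553393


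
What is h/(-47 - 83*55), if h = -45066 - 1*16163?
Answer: 61229/4612 ≈ 13.276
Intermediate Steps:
h = -61229 (h = -45066 - 16163 = -61229)
h/(-47 - 83*55) = -61229/(-47 - 83*55) = -61229/(-47 - 4565) = -61229/(-4612) = -61229*(-1/4612) = 61229/4612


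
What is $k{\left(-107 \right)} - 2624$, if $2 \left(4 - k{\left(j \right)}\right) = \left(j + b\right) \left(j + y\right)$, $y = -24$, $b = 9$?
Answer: $-9039$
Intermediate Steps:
$k{\left(j \right)} = 4 - \frac{\left(-24 + j\right) \left(9 + j\right)}{2}$ ($k{\left(j \right)} = 4 - \frac{\left(j + 9\right) \left(j - 24\right)}{2} = 4 - \frac{\left(9 + j\right) \left(-24 + j\right)}{2} = 4 - \frac{\left(-24 + j\right) \left(9 + j\right)}{2}$)
$k{\left(-107 \right)} - 2624 = \left(112 - \frac{\left(-107\right)^{2}}{2} + \frac{15}{2} \left(-107\right)\right) - 2624 = \left(112 - \frac{11449}{2} - \frac{1605}{2}\right) - 2624 = -6415 - 2624 = -9039$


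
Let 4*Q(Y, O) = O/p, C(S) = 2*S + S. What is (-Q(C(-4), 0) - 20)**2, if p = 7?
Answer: 400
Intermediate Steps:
C(S) = 3*S
Q(Y, O) = O/28 (Q(Y, O) = (O/7)/4 = O/28)
(-Q(C(-4), 0) - 20)**2 = (-0/28 - 20)**2 = (-1*0 - 20)**2 = (0 - 20)**2 = (-20)**2 = 400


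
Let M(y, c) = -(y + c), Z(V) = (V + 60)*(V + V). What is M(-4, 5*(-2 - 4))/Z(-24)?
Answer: -17/864 ≈ -0.019676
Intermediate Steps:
Z(V) = 2*V*(60 + V) (Z(V) = (60 + V)*(2*V) = 2*V*(60 + V))
M(y, c) = -c - y (M(y, c) = -(c + y) = -c - y)
M(-4, 5*(-2 - 4))/Z(-24) = (-5*(-2 - 4) - 1*(-4))/((2*(-24)*(60 - 24))) = (-5*(-6) + 4)/((2*(-24)*36)) = (-1*(-30) + 4)/(-1728) = (30 + 4)*(-1/1728) = 34*(-1/1728) = -17/864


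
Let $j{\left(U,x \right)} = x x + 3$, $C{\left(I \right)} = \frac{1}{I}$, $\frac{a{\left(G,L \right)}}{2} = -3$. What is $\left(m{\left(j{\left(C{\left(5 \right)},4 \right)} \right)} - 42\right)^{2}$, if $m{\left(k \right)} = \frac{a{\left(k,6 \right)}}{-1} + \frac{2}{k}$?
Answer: $\frac{465124}{361} \approx 1288.4$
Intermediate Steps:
$a{\left(G,L \right)} = -6$ ($a{\left(G,L \right)} = 2 \left(-3\right) = -6$)
$j{\left(U,x \right)} = 3 + x^{2}$ ($j{\left(U,x \right)} = x^{2} + 3 = 3 + x^{2}$)
$m{\left(k \right)} = 6 + \frac{2}{k}$ ($m{\left(k \right)} = - \frac{6}{-1} + \frac{2}{k} = \left(-6\right) \left(-1\right) + \frac{2}{k} = 6 + \frac{2}{k}$)
$\left(m{\left(j{\left(C{\left(5 \right)},4 \right)} \right)} - 42\right)^{2} = \left(\left(6 + \frac{2}{3 + 4^{2}}\right) - 42\right)^{2} = \left(\left(6 + \frac{2}{3 + 16}\right) - 42\right)^{2} = \left(\left(6 + \frac{2}{19}\right) - 42\right)^{2} = \left(\frac{116}{19} - 42\right)^{2} = \left(- \frac{682}{19}\right)^{2} = \frac{465124}{361}$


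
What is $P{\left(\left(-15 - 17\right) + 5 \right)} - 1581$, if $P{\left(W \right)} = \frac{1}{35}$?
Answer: $- \frac{55334}{35} \approx -1581.0$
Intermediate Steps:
$P{\left(W \right)} = \frac{1}{35}$
$P{\left(\left(-15 - 17\right) + 5 \right)} - 1581 = \frac{1}{35} - 1581 = - \frac{55334}{35}$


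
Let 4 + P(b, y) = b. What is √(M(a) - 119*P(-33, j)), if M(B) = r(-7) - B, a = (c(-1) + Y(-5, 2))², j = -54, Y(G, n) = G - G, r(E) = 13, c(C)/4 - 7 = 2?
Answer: 4*√195 ≈ 55.857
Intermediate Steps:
c(C) = 36 (c(C) = 28 + 4*2 = 28 + 8 = 36)
Y(G, n) = 0
P(b, y) = -4 + b
a = 1296 (a = (36 + 0)² = 36² = 1296)
M(B) = 13 - B
√(M(a) - 119*P(-33, j)) = √((13 - 1*1296) - 119*(-4 - 33)) = √((13 - 1296) - 119*(-37)) = √(-1283 + 4403) = √3120 = 4*√195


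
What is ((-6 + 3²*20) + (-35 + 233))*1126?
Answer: 418872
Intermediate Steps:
((-6 + 3²*20) + (-35 + 233))*1126 = ((-6 + 9*20) + 198)*1126 = ((-6 + 180) + 198)*1126 = (174 + 198)*1126 = 372*1126 = 418872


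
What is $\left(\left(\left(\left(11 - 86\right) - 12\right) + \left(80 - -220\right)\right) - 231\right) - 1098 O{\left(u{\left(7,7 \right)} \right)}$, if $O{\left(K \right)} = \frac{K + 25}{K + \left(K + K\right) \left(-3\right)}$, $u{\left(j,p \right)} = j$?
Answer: $\frac{34506}{35} \approx 985.89$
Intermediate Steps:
$O{\left(K \right)} = - \frac{25 + K}{5 K}$ ($O{\left(K \right)} = \frac{25 + K}{K + 2 K \left(-3\right)} = \frac{25 + K}{K - 6 K} = \frac{25 + K}{\left(-5\right) K} = \left(25 + K\right) \left(- \frac{1}{5 K}\right) = - \frac{25 + K}{5 K}$)
$\left(\left(\left(\left(11 - 86\right) - 12\right) + \left(80 - -220\right)\right) - 231\right) - 1098 O{\left(u{\left(7,7 \right)} \right)} = \left(\left(\left(\left(11 - 86\right) - 12\right) + \left(80 - -220\right)\right) - 231\right) - 1098 \frac{-25 - 7}{5 \cdot 7} = \left(\left(\left(-75 - 12\right) + \left(80 + 220\right)\right) - 231\right) - 1098 \cdot \frac{1}{5} \cdot \frac{1}{7} \left(-25 - 7\right) = \left(\left(-87 + 300\right) - 231\right) - 1098 \cdot \frac{1}{5} \cdot \frac{1}{7} \left(-32\right) = \left(213 - 231\right) - - \frac{35136}{35} = -18 + \frac{35136}{35} = \frac{34506}{35}$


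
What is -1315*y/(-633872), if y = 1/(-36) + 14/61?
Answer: 582545/1391982912 ≈ 0.00041850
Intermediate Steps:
y = 443/2196 (y = 1*(-1/36) + 14*(1/61) = -1/36 + 14/61 = 443/2196 ≈ 0.20173)
-1315*y/(-633872) = -1315*443/2196/(-633872) = -582545/2196*(-1/633872) = 582545/1391982912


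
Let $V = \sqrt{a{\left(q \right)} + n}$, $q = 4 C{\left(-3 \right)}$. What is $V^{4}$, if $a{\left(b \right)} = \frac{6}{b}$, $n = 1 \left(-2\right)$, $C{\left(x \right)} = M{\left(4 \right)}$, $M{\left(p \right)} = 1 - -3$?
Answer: $\frac{169}{64} \approx 2.6406$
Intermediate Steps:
$M{\left(p \right)} = 4$ ($M{\left(p \right)} = 1 + 3 = 4$)
$C{\left(x \right)} = 4$
$n = -2$
$q = 16$ ($q = 4 \cdot 4 = 16$)
$V = \frac{i \sqrt{26}}{4}$ ($V = \sqrt{\frac{6}{16} - 2} = \sqrt{6 \cdot \frac{1}{16} - 2} = \sqrt{\frac{3}{8} - 2} = \sqrt{- \frac{13}{8}} = \frac{i \sqrt{26}}{4} \approx 1.2748 i$)
$V^{4} = \left(\frac{i \sqrt{26}}{4}\right)^{4} = \frac{169}{64}$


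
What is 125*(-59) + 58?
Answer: -7317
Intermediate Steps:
125*(-59) + 58 = -7375 + 58 = -7317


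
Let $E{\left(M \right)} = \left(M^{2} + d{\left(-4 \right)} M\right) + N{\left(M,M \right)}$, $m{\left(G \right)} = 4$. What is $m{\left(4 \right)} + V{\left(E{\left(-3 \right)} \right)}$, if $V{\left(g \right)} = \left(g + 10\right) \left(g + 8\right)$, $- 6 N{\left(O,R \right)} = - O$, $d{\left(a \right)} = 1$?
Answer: $\frac{853}{4} \approx 213.25$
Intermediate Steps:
$N{\left(O,R \right)} = \frac{O}{6}$ ($N{\left(O,R \right)} = - \frac{\left(-1\right) O}{6} = \frac{O}{6}$)
$E{\left(M \right)} = M^{2} + \frac{7 M}{6}$ ($E{\left(M \right)} = \left(M^{2} + 1 M\right) + \frac{M}{6} = \left(M^{2} + M\right) + \frac{M}{6} = \left(M + M^{2}\right) + \frac{M}{6} = M^{2} + \frac{7 M}{6}$)
$V{\left(g \right)} = \left(8 + g\right) \left(10 + g\right)$ ($V{\left(g \right)} = \left(10 + g\right) \left(8 + g\right) = \left(8 + g\right) \left(10 + g\right)$)
$m{\left(4 \right)} + V{\left(E{\left(-3 \right)} \right)} = 4 + \left(80 + \left(\frac{1}{6} \left(-3\right) \left(7 + 6 \left(-3\right)\right)\right)^{2} + 18 \cdot \frac{1}{6} \left(-3\right) \left(7 + 6 \left(-3\right)\right)\right) = 4 + \left(80 + \left(\frac{1}{6} \left(-3\right) \left(7 - 18\right)\right)^{2} + 18 \cdot \frac{1}{6} \left(-3\right) \left(7 - 18\right)\right) = 4 + \left(80 + \left(\frac{1}{6} \left(-3\right) \left(-11\right)\right)^{2} + 18 \cdot \frac{1}{6} \left(-3\right) \left(-11\right)\right) = 4 + \left(80 + \left(\frac{11}{2}\right)^{2} + 18 \cdot \frac{11}{2}\right) = 4 + \left(80 + \frac{121}{4} + 99\right) = 4 + \frac{837}{4} = \frac{853}{4}$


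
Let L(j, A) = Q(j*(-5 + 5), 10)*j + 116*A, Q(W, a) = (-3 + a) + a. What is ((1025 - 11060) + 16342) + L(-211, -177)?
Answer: -17812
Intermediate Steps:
Q(W, a) = -3 + 2*a
L(j, A) = 17*j + 116*A (L(j, A) = (-3 + 2*10)*j + 116*A = (-3 + 20)*j + 116*A = 17*j + 116*A)
((1025 - 11060) + 16342) + L(-211, -177) = ((1025 - 11060) + 16342) + (17*(-211) + 116*(-177)) = (-10035 + 16342) + (-3587 - 20532) = 6307 - 24119 = -17812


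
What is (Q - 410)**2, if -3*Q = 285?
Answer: 255025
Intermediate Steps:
Q = -95 (Q = -1/3*285 = -95)
(Q - 410)**2 = (-95 - 410)**2 = (-505)**2 = 255025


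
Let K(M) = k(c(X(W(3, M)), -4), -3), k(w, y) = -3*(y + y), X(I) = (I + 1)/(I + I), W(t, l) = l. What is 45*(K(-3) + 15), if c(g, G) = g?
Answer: 1485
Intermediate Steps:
X(I) = (1 + I)/(2*I) (X(I) = (1 + I)/((2*I)) = (1 + I)*(1/(2*I)) = (1 + I)/(2*I))
k(w, y) = -6*y
K(M) = 18 (K(M) = -6*(-3) = 18)
45*(K(-3) + 15) = 45*(18 + 15) = 45*33 = 1485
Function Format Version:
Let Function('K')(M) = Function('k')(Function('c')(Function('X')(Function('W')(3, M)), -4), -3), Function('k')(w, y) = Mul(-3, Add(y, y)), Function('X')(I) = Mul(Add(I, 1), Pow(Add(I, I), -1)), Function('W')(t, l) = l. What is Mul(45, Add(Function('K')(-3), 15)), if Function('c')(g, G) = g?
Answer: 1485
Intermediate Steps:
Function('X')(I) = Mul(Rational(1, 2), Pow(I, -1), Add(1, I)) (Function('X')(I) = Mul(Add(1, I), Pow(Mul(2, I), -1)) = Mul(Add(1, I), Mul(Rational(1, 2), Pow(I, -1))) = Mul(Rational(1, 2), Pow(I, -1), Add(1, I)))
Function('k')(w, y) = Mul(-6, y) (Function('k')(w, y) = Mul(-3, Mul(2, y)) = Mul(-6, y))
Function('K')(M) = 18 (Function('K')(M) = Mul(-6, -3) = 18)
Mul(45, Add(Function('K')(-3), 15)) = Mul(45, Add(18, 15)) = Mul(45, 33) = 1485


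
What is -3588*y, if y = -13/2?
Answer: 23322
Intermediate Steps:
y = -13/2 (y = -13*1/2 = -13/2 ≈ -6.5000)
-3588*y = -3588*(-13/2) = 23322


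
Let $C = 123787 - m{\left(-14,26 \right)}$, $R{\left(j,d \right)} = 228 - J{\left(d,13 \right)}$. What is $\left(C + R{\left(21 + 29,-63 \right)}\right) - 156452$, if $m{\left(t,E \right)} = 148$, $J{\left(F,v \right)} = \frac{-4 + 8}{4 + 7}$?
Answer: $- \frac{358439}{11} \approx -32585.0$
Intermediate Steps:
$J{\left(F,v \right)} = \frac{4}{11}$
$R{\left(j,d \right)} = \frac{2504}{11}$ ($R{\left(j,d \right)} = 228 - \frac{4}{11} = \frac{2504}{11}$)
$C = 123639$ ($C = 123787 - 148 = 123639$)
$\left(C + R{\left(21 + 29,-63 \right)}\right) - 156452 = \left(123639 + \frac{2504}{11}\right) - 156452 = \frac{1362533}{11} - 156452 = - \frac{358439}{11}$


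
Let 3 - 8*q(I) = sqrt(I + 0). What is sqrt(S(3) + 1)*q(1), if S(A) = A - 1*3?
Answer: 1/4 ≈ 0.25000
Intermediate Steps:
S(A) = -3 + A (S(A) = A - 3 = -3 + A)
q(I) = 3/8 - sqrt(I)/8 (q(I) = 3/8 - sqrt(I + 0)/8 = 3/8 - sqrt(I)/8)
sqrt(S(3) + 1)*q(1) = sqrt((-3 + 3) + 1)*(3/8 - sqrt(1)/8) = sqrt(0 + 1)*(3/8 - 1/8*1) = sqrt(1)*(3/8 - 1/8) = 1*(1/4) = 1/4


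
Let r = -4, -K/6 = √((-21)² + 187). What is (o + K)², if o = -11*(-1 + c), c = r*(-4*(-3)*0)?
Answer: 22729 - 264*√157 ≈ 19421.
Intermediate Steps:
K = -12*√157 (K = -6*√((-21)² + 187) = -6*√(441 + 187) = -12*√157 ≈ -150.36)
c = 0 (c = -4*(-4*(-3))*0 = -48*0 = -4*0 = 0)
o = 11 (o = -11*(-1 + 0) = -11*(-1) = 11)
(o + K)² = (11 - 12*√157)²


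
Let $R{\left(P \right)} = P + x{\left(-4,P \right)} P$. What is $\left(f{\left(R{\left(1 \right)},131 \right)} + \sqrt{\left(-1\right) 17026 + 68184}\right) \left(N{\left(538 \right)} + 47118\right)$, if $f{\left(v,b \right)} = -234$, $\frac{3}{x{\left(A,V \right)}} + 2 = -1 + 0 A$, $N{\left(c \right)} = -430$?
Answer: $-10924992 + 46688 \sqrt{51158} \approx -3.6504 \cdot 10^{5}$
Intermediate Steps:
$x{\left(A,V \right)} = -1$ ($x{\left(A,V \right)} = \frac{3}{-2 - \left(1 + 0 A\right)} = \frac{3}{-2 + \left(-1 + 0\right)} = \frac{3}{-2 - 1} = \frac{3}{-3} = 3 \left(- \frac{1}{3}\right) = -1$)
$R{\left(P \right)} = 0$ ($R{\left(P \right)} = P - P = 0$)
$\left(f{\left(R{\left(1 \right)},131 \right)} + \sqrt{\left(-1\right) 17026 + 68184}\right) \left(N{\left(538 \right)} + 47118\right) = \left(-234 + \sqrt{\left(-1\right) 17026 + 68184}\right) \left(-430 + 47118\right) = \left(-234 + \sqrt{-17026 + 68184}\right) 46688 = \left(-234 + \sqrt{51158}\right) 46688 = -10924992 + 46688 \sqrt{51158}$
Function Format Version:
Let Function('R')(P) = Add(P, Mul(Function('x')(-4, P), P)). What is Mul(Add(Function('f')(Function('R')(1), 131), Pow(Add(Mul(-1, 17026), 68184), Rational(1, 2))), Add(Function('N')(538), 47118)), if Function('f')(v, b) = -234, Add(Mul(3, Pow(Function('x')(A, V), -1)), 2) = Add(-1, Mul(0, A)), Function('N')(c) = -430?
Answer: Add(-10924992, Mul(46688, Pow(51158, Rational(1, 2)))) ≈ -3.6504e+5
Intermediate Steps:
Function('x')(A, V) = -1 (Function('x')(A, V) = Mul(3, Pow(Add(-2, Add(-1, Mul(0, A))), -1)) = Mul(3, Pow(Add(-2, Add(-1, 0)), -1)) = Mul(3, Pow(Add(-2, -1), -1)) = Mul(3, Pow(-3, -1)) = Mul(3, Rational(-1, 3)) = -1)
Function('R')(P) = 0 (Function('R')(P) = Add(P, Mul(-1, P)) = 0)
Mul(Add(Function('f')(Function('R')(1), 131), Pow(Add(Mul(-1, 17026), 68184), Rational(1, 2))), Add(Function('N')(538), 47118)) = Mul(Add(-234, Pow(Add(Mul(-1, 17026), 68184), Rational(1, 2))), Add(-430, 47118)) = Mul(Add(-234, Pow(Add(-17026, 68184), Rational(1, 2))), 46688) = Mul(Add(-234, Pow(51158, Rational(1, 2))), 46688) = Add(-10924992, Mul(46688, Pow(51158, Rational(1, 2))))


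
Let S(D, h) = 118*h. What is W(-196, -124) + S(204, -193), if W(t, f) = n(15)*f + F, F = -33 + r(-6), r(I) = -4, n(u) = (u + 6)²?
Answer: -77495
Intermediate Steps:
n(u) = (6 + u)²
F = -37 (F = -33 - 4 = -37)
W(t, f) = -37 + 441*f (W(t, f) = (6 + 15)²*f - 37 = 21²*f - 37 = 441*f - 37 = -37 + 441*f)
W(-196, -124) + S(204, -193) = (-37 + 441*(-124)) + 118*(-193) = (-37 - 54684) - 22774 = -54721 - 22774 = -77495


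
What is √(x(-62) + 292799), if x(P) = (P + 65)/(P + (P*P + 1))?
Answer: 2*√116396459985/1261 ≈ 541.11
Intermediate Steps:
x(P) = (65 + P)/(1 + P + P²) (x(P) = (65 + P)/(P + (P² + 1)) = (65 + P)/(P + (1 + P²)) = (65 + P)/(1 + P + P²))
√(x(-62) + 292799) = √((65 - 62)/(1 - 62 + (-62)²) + 292799) = √(3/(1 - 62 + 3844) + 292799) = √(3/3783 + 292799) = √((1/3783)*3 + 292799) = √(1/1261 + 292799) = √(369219540/1261) = 2*√116396459985/1261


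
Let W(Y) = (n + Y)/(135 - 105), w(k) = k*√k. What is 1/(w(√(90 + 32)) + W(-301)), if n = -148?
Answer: -1/(449/30 - 122^(¾)) ≈ 0.045994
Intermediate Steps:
w(k) = k^(3/2)
W(Y) = -74/15 + Y/30 (W(Y) = (-148 + Y)/(135 - 105) = (-148 + Y)/30 = (-148 + Y)*(1/30) = -74/15 + Y/30)
1/(w(√(90 + 32)) + W(-301)) = 1/((√(90 + 32))^(3/2) + (-74/15 + (1/30)*(-301))) = 1/((√122)^(3/2) + (-74/15 - 301/30)) = 1/(122^(¾) - 449/30) = 1/(-449/30 + 122^(¾))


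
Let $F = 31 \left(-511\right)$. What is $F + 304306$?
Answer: $288465$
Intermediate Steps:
$F = -15841$
$F + 304306 = -15841 + 304306 = 288465$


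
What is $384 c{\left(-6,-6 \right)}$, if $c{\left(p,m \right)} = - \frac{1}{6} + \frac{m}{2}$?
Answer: $-1216$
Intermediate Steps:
$c{\left(p,m \right)} = - \frac{1}{6} + \frac{m}{2}$ ($c{\left(p,m \right)} = \left(-1\right) \frac{1}{6} + m \frac{1}{2} = - \frac{1}{6} + \frac{m}{2}$)
$384 c{\left(-6,-6 \right)} = 384 \left(- \frac{1}{6} + \frac{1}{2} \left(-6\right)\right) = 384 \left(- \frac{1}{6} - 3\right) = 384 \left(- \frac{19}{6}\right) = -1216$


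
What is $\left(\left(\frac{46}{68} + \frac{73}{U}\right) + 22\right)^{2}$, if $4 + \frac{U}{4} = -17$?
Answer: $\frac{969761881}{2039184} \approx 475.56$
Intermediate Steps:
$U = -84$ ($U = -16 + 4 \left(-17\right) = -16 - 68 = -84$)
$\left(\left(\frac{46}{68} + \frac{73}{U}\right) + 22\right)^{2} = \left(\left(\frac{46}{68} + \frac{73}{-84}\right) + 22\right)^{2} = \left(\left(46 \cdot \frac{1}{68} + 73 \left(- \frac{1}{84}\right)\right) + 22\right)^{2} = \left(\left(\frac{23}{34} - \frac{73}{84}\right) + 22\right)^{2} = \left(- \frac{275}{1428} + 22\right)^{2} = \left(\frac{31141}{1428}\right)^{2} = \frac{969761881}{2039184}$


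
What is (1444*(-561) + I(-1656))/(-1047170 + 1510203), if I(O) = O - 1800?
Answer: -813540/463033 ≈ -1.7570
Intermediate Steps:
I(O) = -1800 + O
(1444*(-561) + I(-1656))/(-1047170 + 1510203) = (1444*(-561) + (-1800 - 1656))/(-1047170 + 1510203) = (-810084 - 3456)/463033 = -813540*1/463033 = -813540/463033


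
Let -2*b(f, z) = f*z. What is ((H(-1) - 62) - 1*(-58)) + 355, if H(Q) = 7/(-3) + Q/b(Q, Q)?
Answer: 1052/3 ≈ 350.67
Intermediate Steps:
b(f, z) = -f*z/2
H(Q) = -7/3 - 2/Q (H(Q) = 7/(-3) + Q/((-Q*Q/2)) = 7*(-1/3) + Q/((-Q**2/2)) = -7/3 + Q*(-2/Q**2) = -7/3 - 2/Q)
((H(-1) - 62) - 1*(-58)) + 355 = (((-7/3 - 2/(-1)) - 62) - 1*(-58)) + 355 = (((-7/3 - 2*(-1)) - 62) + 58) + 355 = (((-7/3 + 2) - 62) + 58) + 355 = ((-1/3 - 62) + 58) + 355 = (-187/3 + 58) + 355 = -13/3 + 355 = 1052/3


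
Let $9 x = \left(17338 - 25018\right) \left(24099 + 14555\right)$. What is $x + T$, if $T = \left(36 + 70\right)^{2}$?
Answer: $- \frac{98920532}{3} \approx -3.2974 \cdot 10^{7}$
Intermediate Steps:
$T = 11236$ ($T = 106^{2} = 11236$)
$x = - \frac{98954240}{3}$ ($x = \frac{\left(17338 - 25018\right) \left(24099 + 14555\right)}{9} = \frac{\left(-7680\right) 38654}{9} = \frac{1}{9} \left(-296862720\right) = - \frac{98954240}{3} \approx -3.2985 \cdot 10^{7}$)
$x + T = - \frac{98954240}{3} + 11236 = - \frac{98920532}{3}$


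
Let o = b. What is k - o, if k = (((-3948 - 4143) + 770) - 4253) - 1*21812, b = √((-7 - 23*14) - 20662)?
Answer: -33386 - I*√20991 ≈ -33386.0 - 144.88*I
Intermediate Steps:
b = I*√20991 (b = √((-7 - 322) - 20662) = √(-329 - 20662) = √(-20991) = I*√20991 ≈ 144.88*I)
o = I*√20991 ≈ 144.88*I
k = -33386 (k = ((-8091 + 770) - 4253) - 21812 = (-7321 - 4253) - 21812 = -11574 - 21812 = -33386)
k - o = -33386 - I*√20991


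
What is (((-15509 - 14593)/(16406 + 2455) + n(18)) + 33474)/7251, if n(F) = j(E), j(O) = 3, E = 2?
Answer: 210459865/45587037 ≈ 4.6167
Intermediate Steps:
n(F) = 3
(((-15509 - 14593)/(16406 + 2455) + n(18)) + 33474)/7251 = (((-15509 - 14593)/(16406 + 2455) + 3) + 33474)/7251 = ((-30102/18861 + 3) + 33474)*(1/7251) = ((-30102*1/18861 + 3) + 33474)*(1/7251) = ((-10034/6287 + 3) + 33474)*(1/7251) = (8827/6287 + 33474)*(1/7251) = (210459865/6287)*(1/7251) = 210459865/45587037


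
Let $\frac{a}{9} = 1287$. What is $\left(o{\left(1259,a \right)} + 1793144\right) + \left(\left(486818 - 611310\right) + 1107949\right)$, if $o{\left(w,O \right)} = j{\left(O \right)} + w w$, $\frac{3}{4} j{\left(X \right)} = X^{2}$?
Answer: $183249534$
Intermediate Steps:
$j{\left(X \right)} = \frac{4 X^{2}}{3}$
$a = 11583$ ($a = 9 \cdot 1287 = 11583$)
$o{\left(w,O \right)} = w^{2} + \frac{4 O^{2}}{3}$ ($o{\left(w,O \right)} = \frac{4 O^{2}}{3} + w w = \frac{4 O^{2}}{3} + w^{2} = w^{2} + \frac{4 O^{2}}{3}$)
$\left(o{\left(1259,a \right)} + 1793144\right) + \left(\left(486818 - 611310\right) + 1107949\right) = \left(\left(1259^{2} + \frac{4 \cdot 11583^{2}}{3}\right) + 1793144\right) + \left(\left(486818 - 611310\right) + 1107949\right) = \left(\left(1585081 + \frac{4}{3} \cdot 134165889\right) + 1793144\right) + \left(-124492 + 1107949\right) = \left(\left(1585081 + 178887852\right) + 1793144\right) + 983457 = \left(180472933 + 1793144\right) + 983457 = 182266077 + 983457 = 183249534$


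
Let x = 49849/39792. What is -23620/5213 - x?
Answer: -1199749877/207435696 ≈ -5.7837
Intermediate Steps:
x = 49849/39792 (x = 49849*(1/39792) = 49849/39792 ≈ 1.2527)
-23620/5213 - x = -23620/5213 - 1*49849/39792 = -23620*1/5213 - 49849/39792 = -23620/5213 - 49849/39792 = -1199749877/207435696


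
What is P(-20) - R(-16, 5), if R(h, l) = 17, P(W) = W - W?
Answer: -17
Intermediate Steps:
P(W) = 0
P(-20) - R(-16, 5) = 0 - 1*17 = 0 - 17 = -17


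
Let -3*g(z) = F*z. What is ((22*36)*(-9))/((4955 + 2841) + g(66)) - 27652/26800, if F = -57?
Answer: -441281/242540 ≈ -1.8194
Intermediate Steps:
g(z) = 19*z (g(z) = -(-19)*z = 19*z)
((22*36)*(-9))/((4955 + 2841) + g(66)) - 27652/26800 = ((22*36)*(-9))/((4955 + 2841) + 19*66) - 27652/26800 = (792*(-9))/(7796 + 1254) - 27652*1/26800 = -7128/9050 - 6913/6700 = -7128*1/9050 - 6913/6700 = -3564/4525 - 6913/6700 = -441281/242540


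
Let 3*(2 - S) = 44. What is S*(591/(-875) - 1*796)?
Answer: 26489458/2625 ≈ 10091.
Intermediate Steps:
S = -38/3 (S = 2 - ⅓*44 = 2 - 44/3 = -38/3 ≈ -12.667)
S*(591/(-875) - 1*796) = -38*(591/(-875) - 1*796)/3 = -38*(591*(-1/875) - 796)/3 = -38*(-591/875 - 796)/3 = -38/3*(-697091/875) = 26489458/2625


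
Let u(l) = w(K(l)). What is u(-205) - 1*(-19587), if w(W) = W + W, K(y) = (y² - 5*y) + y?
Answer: 105277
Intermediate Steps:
K(y) = y² - 4*y
w(W) = 2*W
u(l) = 2*l*(-4 + l) (u(l) = 2*(l*(-4 + l)) = 2*l*(-4 + l))
u(-205) - 1*(-19587) = 2*(-205)*(-4 - 205) - 1*(-19587) = 2*(-205)*(-209) + 19587 = 85690 + 19587 = 105277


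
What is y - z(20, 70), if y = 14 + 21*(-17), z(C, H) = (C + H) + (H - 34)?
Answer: -469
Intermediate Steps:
z(C, H) = -34 + C + 2*H (z(C, H) = (C + H) + (-34 + H) = -34 + C + 2*H)
y = -343 (y = 14 - 357 = -343)
y - z(20, 70) = -343 - (-34 + 20 + 2*70) = -343 - (-34 + 20 + 140) = -343 - 1*126 = -343 - 126 = -469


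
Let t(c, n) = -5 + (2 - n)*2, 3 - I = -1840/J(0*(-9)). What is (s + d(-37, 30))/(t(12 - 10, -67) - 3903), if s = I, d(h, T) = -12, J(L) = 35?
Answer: -61/5278 ≈ -0.011557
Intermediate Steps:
I = 389/7 (I = 3 - (-1840)/35 = 3 - 1*(-368/7) = 3 + 368/7 = 389/7 ≈ 55.571)
s = 389/7 ≈ 55.571
t(c, n) = -1 - 2*n (t(c, n) = -5 + (4 - 2*n) = -1 - 2*n)
(s + d(-37, 30))/(t(12 - 10, -67) - 3903) = (389/7 - 12)/((-1 - 2*(-67)) - 3903) = 305/(7*((-1 + 134) - 3903)) = 305/(7*(133 - 3903)) = (305/7)/(-3770) = (305/7)*(-1/3770) = -61/5278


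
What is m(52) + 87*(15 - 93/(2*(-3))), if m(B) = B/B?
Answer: 5309/2 ≈ 2654.5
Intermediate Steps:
m(B) = 1
m(52) + 87*(15 - 93/(2*(-3))) = 1 + 87*(15 - 93/(2*(-3))) = 1 + 87*(15 - 93/(-6)) = 1 + 87*(15 - 93*(-⅙)) = 1 + 87*(15 + 31/2) = 1 + 87*(61/2) = 1 + 5307/2 = 5309/2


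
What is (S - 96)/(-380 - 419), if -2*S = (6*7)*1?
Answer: 117/799 ≈ 0.14643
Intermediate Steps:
S = -21 (S = -6*7/2 = -21 ≈ -21.000)
(S - 96)/(-380 - 419) = (-21 - 96)/(-380 - 419) = -117/(-799) = -117*(-1/799) = 117/799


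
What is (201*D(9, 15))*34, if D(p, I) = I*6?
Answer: 615060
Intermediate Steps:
D(p, I) = 6*I
(201*D(9, 15))*34 = (201*(6*15))*34 = (201*90)*34 = 18090*34 = 615060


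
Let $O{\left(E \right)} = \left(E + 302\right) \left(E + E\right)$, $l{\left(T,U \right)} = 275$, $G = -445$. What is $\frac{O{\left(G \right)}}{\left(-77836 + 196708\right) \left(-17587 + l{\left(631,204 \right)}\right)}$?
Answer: $- \frac{4895}{79150464} \approx -6.1844 \cdot 10^{-5}$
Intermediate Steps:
$O{\left(E \right)} = 2 E \left(302 + E\right)$ ($O{\left(E \right)} = \left(302 + E\right) 2 E = 2 E \left(302 + E\right)$)
$\frac{O{\left(G \right)}}{\left(-77836 + 196708\right) \left(-17587 + l{\left(631,204 \right)}\right)} = \frac{2 \left(-445\right) \left(302 - 445\right)}{\left(-77836 + 196708\right) \left(-17587 + 275\right)} = \frac{2 \left(-445\right) \left(-143\right)}{118872 \left(-17312\right)} = \frac{127270}{-2057912064} = 127270 \left(- \frac{1}{2057912064}\right) = - \frac{4895}{79150464}$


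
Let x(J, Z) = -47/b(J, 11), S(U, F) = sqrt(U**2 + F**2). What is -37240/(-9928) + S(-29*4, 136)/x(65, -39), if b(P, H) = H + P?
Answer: 4655/1241 - 304*sqrt(1997)/47 ≈ -285.29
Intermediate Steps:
S(U, F) = sqrt(F**2 + U**2)
x(J, Z) = -47/(11 + J)
-37240/(-9928) + S(-29*4, 136)/x(65, -39) = -37240/(-9928) + sqrt(136**2 + (-29*4)**2)/((-47/(11 + 65))) = -37240*(-1/9928) + sqrt(18496 + (-116)**2)/((-47/76)) = 4655/1241 + sqrt(18496 + 13456)/((-47*1/76)) = 4655/1241 + sqrt(31952)/(-47/76) = 4655/1241 + (4*sqrt(1997))*(-76/47) = 4655/1241 - 304*sqrt(1997)/47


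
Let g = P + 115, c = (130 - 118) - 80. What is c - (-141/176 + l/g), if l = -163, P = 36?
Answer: -1757189/26576 ≈ -66.119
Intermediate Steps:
c = -68 (c = 12 - 80 = -68)
g = 151 (g = 36 + 115 = 151)
c - (-141/176 + l/g) = -68 - (-141/176 - 163/151) = -68 - 1*(-49979/26576) = -68 + 49979/26576 = -1757189/26576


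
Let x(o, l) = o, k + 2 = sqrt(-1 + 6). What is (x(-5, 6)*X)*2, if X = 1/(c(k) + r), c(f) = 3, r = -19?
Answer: 5/8 ≈ 0.62500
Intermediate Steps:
k = -2 + sqrt(5) (k = -2 + sqrt(-1 + 6) = -2 + sqrt(5) ≈ 0.23607)
X = -1/16 (X = 1/(3 - 19) = 1/(-16) = -1/16 ≈ -0.062500)
(x(-5, 6)*X)*2 = -5*(-1/16)*2 = (5/16)*2 = 5/8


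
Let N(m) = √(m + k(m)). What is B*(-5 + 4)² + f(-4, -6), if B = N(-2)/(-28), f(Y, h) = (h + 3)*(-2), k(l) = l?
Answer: 6 - I/14 ≈ 6.0 - 0.071429*I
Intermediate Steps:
f(Y, h) = -6 - 2*h (f(Y, h) = (3 + h)*(-2) = -6 - 2*h)
N(m) = √2*√m (N(m) = √(m + m) = √(2*m) = √2*√m)
B = -I/14 (B = (√2*√(-2))/(-28) = (√2*(I*√2))*(-1/28) = (2*I)*(-1/28) = -I/14 ≈ -0.071429*I)
B*(-5 + 4)² + f(-4, -6) = (-I/14)*(-5 + 4)² + (-6 - 2*(-6)) = -I/14*(-1)² + (-6 + 12) = -I/14*1 + 6 = -I/14 + 6 = 6 - I/14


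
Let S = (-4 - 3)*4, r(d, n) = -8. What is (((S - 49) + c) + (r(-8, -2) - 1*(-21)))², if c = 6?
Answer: 3364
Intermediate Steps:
S = -28 (S = -7*4 = -28)
(((S - 49) + c) + (r(-8, -2) - 1*(-21)))² = (((-28 - 49) + 6) + (-8 - 1*(-21)))² = ((-77 + 6) + (-8 + 21))² = (-71 + 13)² = (-58)² = 3364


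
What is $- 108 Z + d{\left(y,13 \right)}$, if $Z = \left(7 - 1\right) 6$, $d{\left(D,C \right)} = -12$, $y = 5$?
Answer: $-3900$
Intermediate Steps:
$Z = 36$ ($Z = 6 \cdot 6 = 36$)
$- 108 Z + d{\left(y,13 \right)} = \left(-108\right) 36 - 12 = -3888 - 12 = -3900$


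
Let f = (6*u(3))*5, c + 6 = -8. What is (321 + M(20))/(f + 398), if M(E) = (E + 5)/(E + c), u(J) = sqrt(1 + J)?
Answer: 1951/2748 ≈ 0.70997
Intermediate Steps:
c = -14 (c = -6 - 8 = -14)
f = 60 (f = (6*sqrt(1 + 3))*5 = (6*sqrt(4))*5 = (6*2)*5 = 12*5 = 60)
M(E) = (5 + E)/(-14 + E) (M(E) = (E + 5)/(E - 14) = (5 + E)/(-14 + E))
(321 + M(20))/(f + 398) = (321 + (5 + 20)/(-14 + 20))/(60 + 398) = (321 + 25/6)/458 = (321 + (1/6)*25)*(1/458) = (321 + 25/6)*(1/458) = (1951/6)*(1/458) = 1951/2748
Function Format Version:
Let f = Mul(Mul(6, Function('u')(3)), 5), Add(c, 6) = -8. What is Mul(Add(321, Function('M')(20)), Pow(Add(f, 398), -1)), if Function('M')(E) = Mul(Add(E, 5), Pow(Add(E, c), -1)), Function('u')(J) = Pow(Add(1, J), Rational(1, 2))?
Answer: Rational(1951, 2748) ≈ 0.70997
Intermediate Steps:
c = -14 (c = Add(-6, -8) = -14)
f = 60 (f = Mul(Mul(6, Pow(Add(1, 3), Rational(1, 2))), 5) = Mul(Mul(6, Pow(4, Rational(1, 2))), 5) = Mul(Mul(6, 2), 5) = Mul(12, 5) = 60)
Function('M')(E) = Mul(Pow(Add(-14, E), -1), Add(5, E)) (Function('M')(E) = Mul(Add(E, 5), Pow(Add(E, -14), -1)) = Mul(Add(5, E), Pow(Add(-14, E), -1)) = Mul(Pow(Add(-14, E), -1), Add(5, E)))
Mul(Add(321, Function('M')(20)), Pow(Add(f, 398), -1)) = Mul(Add(321, Mul(Pow(Add(-14, 20), -1), Add(5, 20))), Pow(Add(60, 398), -1)) = Mul(Add(321, Mul(Pow(6, -1), 25)), Pow(458, -1)) = Mul(Add(321, Mul(Rational(1, 6), 25)), Rational(1, 458)) = Mul(Add(321, Rational(25, 6)), Rational(1, 458)) = Mul(Rational(1951, 6), Rational(1, 458)) = Rational(1951, 2748)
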